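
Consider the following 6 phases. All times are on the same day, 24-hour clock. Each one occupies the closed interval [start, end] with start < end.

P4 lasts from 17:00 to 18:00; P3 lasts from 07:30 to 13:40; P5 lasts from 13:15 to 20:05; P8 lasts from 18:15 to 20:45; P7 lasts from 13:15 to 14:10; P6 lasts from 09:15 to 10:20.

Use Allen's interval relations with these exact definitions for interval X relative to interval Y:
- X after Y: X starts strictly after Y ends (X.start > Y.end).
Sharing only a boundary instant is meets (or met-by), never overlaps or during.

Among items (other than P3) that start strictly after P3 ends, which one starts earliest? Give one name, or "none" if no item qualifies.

P4

Target P3 = [07:30, 13:40].
P4 [17:00, 18:00] → after → candidate.
P5 [13:15, 20:05] → overlapped-by → excluded.
P6 [09:15, 10:20] → during → excluded.
P7 [13:15, 14:10] → overlapped-by → excluded.
P8 [18:15, 20:45] → after → candidate.
Among candidates, earliest start is 17:00 → P4.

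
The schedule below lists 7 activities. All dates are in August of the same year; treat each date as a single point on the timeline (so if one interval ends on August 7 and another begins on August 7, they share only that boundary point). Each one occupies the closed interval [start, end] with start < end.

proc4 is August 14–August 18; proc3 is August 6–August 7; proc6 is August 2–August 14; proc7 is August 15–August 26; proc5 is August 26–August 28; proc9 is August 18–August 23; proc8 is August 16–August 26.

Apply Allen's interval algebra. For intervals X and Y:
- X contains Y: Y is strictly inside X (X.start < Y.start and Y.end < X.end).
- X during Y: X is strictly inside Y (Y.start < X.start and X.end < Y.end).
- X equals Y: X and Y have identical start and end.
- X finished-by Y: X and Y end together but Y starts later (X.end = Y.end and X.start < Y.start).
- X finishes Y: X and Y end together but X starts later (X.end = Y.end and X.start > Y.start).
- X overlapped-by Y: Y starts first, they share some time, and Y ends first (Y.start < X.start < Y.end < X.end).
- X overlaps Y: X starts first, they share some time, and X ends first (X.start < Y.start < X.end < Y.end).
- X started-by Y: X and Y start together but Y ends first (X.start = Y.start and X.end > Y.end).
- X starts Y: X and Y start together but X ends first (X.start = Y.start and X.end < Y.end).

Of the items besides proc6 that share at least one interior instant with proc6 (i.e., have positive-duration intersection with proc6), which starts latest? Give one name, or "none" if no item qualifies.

proc3

Target proc6 = [August 2, August 14].
proc3 [August 6, August 7] → during → candidate.
proc4 [August 14, August 18] → met-by → excluded.
proc5 [August 26, August 28] → after → excluded.
proc7 [August 15, August 26] → after → excluded.
proc8 [August 16, August 26] → after → excluded.
proc9 [August 18, August 23] → after → excluded.
Among candidates, latest start is August 6 → proc3.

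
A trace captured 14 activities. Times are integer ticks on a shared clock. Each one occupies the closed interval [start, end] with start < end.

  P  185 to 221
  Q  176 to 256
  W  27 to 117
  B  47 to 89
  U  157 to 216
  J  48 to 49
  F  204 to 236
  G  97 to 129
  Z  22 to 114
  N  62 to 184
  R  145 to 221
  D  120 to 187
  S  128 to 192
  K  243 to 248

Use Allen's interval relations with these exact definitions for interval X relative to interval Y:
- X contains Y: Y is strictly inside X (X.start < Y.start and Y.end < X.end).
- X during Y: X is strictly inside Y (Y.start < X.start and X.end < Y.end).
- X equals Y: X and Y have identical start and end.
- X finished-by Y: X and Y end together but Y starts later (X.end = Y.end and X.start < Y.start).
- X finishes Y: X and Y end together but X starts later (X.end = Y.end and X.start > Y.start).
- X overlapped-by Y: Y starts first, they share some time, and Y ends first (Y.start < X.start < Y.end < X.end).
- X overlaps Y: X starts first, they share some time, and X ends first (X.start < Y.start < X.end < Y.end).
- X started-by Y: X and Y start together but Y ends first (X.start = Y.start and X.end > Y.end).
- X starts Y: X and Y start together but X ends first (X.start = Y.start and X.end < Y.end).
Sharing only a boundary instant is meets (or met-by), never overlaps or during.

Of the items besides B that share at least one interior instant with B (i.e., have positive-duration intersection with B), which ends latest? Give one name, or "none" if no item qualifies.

Target B = [47, 89].
D [120, 187] → after → excluded.
F [204, 236] → after → excluded.
G [97, 129] → after → excluded.
J [48, 49] → during → candidate.
K [243, 248] → after → excluded.
N [62, 184] → overlapped-by → candidate.
P [185, 221] → after → excluded.
Q [176, 256] → after → excluded.
R [145, 221] → after → excluded.
S [128, 192] → after → excluded.
U [157, 216] → after → excluded.
W [27, 117] → contains → candidate.
Z [22, 114] → contains → candidate.
Among candidates, latest end is 184 → N.

N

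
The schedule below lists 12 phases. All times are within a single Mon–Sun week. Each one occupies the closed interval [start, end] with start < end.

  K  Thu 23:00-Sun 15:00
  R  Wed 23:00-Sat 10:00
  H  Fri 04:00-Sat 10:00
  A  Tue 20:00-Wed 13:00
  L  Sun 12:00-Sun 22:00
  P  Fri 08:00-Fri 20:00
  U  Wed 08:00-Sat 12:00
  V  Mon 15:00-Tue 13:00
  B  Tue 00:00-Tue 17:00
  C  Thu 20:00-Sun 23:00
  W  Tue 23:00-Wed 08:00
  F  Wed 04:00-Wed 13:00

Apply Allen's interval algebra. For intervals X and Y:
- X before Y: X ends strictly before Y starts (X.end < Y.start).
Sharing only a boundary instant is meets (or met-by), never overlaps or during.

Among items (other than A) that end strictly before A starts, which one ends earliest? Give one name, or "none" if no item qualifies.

V

Target A = [Tue 20:00, Wed 13:00].
B [Tue 00:00, Tue 17:00] → before → candidate.
C [Thu 20:00, Sun 23:00] → after → excluded.
F [Wed 04:00, Wed 13:00] → finishes → excluded.
H [Fri 04:00, Sat 10:00] → after → excluded.
K [Thu 23:00, Sun 15:00] → after → excluded.
L [Sun 12:00, Sun 22:00] → after → excluded.
P [Fri 08:00, Fri 20:00] → after → excluded.
R [Wed 23:00, Sat 10:00] → after → excluded.
U [Wed 08:00, Sat 12:00] → overlapped-by → excluded.
V [Mon 15:00, Tue 13:00] → before → candidate.
W [Tue 23:00, Wed 08:00] → during → excluded.
Among candidates, earliest end is Tue 13:00 → V.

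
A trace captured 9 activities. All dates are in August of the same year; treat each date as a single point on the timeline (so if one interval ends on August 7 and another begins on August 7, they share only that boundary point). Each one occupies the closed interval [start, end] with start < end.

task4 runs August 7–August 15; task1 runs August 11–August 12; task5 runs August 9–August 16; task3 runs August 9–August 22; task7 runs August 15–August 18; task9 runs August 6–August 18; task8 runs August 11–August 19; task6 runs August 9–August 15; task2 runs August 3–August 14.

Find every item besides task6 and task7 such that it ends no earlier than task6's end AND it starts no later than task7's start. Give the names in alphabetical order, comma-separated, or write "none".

Conditions: its end is no earlier than task6's end (X.end >= August 15) AND its start is no later than task7's start (X.start <= August 15).
task1: end August 12 >= August 15? ✗; start August 11 <= August 15? ✓ → no.
task2: end August 14 >= August 15? ✗; start August 3 <= August 15? ✓ → no.
task3: end August 22 >= August 15? ✓; start August 9 <= August 15? ✓ → yes.
task4: end August 15 >= August 15? ✓; start August 7 <= August 15? ✓ → yes.
task5: end August 16 >= August 15? ✓; start August 9 <= August 15? ✓ → yes.
task8: end August 19 >= August 15? ✓; start August 11 <= August 15? ✓ → yes.
task9: end August 18 >= August 15? ✓; start August 6 <= August 15? ✓ → yes.
Result: task3, task4, task5, task8, task9.

task3, task4, task5, task8, task9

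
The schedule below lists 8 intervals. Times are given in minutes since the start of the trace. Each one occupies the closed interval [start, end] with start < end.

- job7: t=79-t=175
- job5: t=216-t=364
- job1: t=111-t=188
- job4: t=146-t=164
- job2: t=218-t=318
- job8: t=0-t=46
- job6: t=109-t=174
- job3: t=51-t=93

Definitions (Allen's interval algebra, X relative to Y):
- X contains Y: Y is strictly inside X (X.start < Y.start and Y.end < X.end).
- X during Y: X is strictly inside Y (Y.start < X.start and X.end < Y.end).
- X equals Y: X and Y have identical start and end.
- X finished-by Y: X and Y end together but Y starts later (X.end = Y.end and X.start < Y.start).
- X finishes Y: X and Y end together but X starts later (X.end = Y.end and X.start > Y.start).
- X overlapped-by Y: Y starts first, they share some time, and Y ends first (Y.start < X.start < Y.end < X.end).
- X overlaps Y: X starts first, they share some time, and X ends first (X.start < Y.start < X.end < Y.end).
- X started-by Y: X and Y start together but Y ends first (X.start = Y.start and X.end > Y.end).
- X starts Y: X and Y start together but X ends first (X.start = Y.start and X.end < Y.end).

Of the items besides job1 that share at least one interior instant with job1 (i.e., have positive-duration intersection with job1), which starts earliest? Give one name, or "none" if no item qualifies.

job7

Target job1 = [t=111, t=188].
job2 [t=218, t=318] → after → excluded.
job3 [t=51, t=93] → before → excluded.
job4 [t=146, t=164] → during → candidate.
job5 [t=216, t=364] → after → excluded.
job6 [t=109, t=174] → overlaps → candidate.
job7 [t=79, t=175] → overlaps → candidate.
job8 [t=0, t=46] → before → excluded.
Among candidates, earliest start is t=79 → job7.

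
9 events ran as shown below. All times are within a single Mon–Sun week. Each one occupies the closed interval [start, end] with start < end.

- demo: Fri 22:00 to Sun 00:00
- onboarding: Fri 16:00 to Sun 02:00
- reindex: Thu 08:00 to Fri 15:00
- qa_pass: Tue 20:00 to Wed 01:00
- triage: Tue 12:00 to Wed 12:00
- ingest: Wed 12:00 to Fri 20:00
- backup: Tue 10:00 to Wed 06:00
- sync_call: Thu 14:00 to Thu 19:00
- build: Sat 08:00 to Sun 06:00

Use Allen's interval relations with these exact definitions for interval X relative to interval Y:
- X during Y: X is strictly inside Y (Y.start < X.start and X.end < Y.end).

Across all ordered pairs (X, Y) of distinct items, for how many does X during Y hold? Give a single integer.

6

Checking all 72 ordered pairs for relation 'during'; matching pairs in alphabetical order:
(demo, onboarding): demo during onboarding ✓
(qa_pass, backup): qa_pass during backup ✓
(qa_pass, triage): qa_pass during triage ✓
(reindex, ingest): reindex during ingest ✓
(sync_call, ingest): sync_call during ingest ✓
(sync_call, reindex): sync_call during reindex ✓
Count: 6.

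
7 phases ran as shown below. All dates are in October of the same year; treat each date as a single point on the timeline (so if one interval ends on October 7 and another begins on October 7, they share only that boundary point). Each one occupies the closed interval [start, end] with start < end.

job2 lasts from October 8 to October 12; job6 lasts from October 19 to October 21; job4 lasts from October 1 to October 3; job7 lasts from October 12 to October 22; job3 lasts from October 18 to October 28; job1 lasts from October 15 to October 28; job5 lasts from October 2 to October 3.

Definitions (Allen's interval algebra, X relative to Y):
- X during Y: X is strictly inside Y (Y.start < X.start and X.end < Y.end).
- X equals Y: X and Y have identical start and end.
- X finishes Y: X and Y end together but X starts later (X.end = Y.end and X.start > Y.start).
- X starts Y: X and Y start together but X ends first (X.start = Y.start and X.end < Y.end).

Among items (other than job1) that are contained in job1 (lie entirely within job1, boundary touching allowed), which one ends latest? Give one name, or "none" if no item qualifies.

job3

Target job1 = [October 15, October 28].
job2 [October 8, October 12] → before → excluded.
job3 [October 18, October 28] → finishes → candidate.
job4 [October 1, October 3] → before → excluded.
job5 [October 2, October 3] → before → excluded.
job6 [October 19, October 21] → during → candidate.
job7 [October 12, October 22] → overlaps → excluded.
Among candidates, latest end is October 28 → job3.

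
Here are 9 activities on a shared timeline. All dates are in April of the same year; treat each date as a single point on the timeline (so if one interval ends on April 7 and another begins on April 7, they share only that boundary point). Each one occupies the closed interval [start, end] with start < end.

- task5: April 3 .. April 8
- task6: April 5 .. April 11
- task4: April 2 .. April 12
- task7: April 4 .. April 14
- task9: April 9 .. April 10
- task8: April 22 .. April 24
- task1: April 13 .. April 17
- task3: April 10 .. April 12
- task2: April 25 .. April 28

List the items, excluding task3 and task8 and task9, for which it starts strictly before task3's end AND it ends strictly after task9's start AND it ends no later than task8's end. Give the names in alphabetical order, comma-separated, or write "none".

Conditions: its start is strictly before task3's end (X.start < April 12) AND its end is strictly after task9's start (X.end > April 9) AND its end is no later than task8's end (X.end <= April 24).
task1: start April 13 < April 12? ✗; end April 17 > April 9? ✓; end April 17 <= April 24? ✓ → no.
task2: start April 25 < April 12? ✗; end April 28 > April 9? ✓; end April 28 <= April 24? ✗ → no.
task4: start April 2 < April 12? ✓; end April 12 > April 9? ✓; end April 12 <= April 24? ✓ → yes.
task5: start April 3 < April 12? ✓; end April 8 > April 9? ✗; end April 8 <= April 24? ✓ → no.
task6: start April 5 < April 12? ✓; end April 11 > April 9? ✓; end April 11 <= April 24? ✓ → yes.
task7: start April 4 < April 12? ✓; end April 14 > April 9? ✓; end April 14 <= April 24? ✓ → yes.
Result: task4, task6, task7.

task4, task6, task7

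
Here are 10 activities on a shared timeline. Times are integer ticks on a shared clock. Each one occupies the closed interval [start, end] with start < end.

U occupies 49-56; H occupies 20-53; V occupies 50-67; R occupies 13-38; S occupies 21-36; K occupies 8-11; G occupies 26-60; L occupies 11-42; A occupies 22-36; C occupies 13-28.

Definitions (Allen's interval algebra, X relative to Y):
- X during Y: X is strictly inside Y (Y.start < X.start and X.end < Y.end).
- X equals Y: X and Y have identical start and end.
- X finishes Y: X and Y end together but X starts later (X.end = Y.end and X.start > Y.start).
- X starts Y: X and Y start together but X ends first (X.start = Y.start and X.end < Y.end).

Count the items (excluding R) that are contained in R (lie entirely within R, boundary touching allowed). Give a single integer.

Target R = [13, 38].
A [22, 36] → during → counts.
C [13, 28] → starts → counts.
G [26, 60] → overlapped-by → no.
H [20, 53] → overlapped-by → no.
K [8, 11] → before → no.
L [11, 42] → contains → no.
S [21, 36] → during → counts.
U [49, 56] → after → no.
V [50, 67] → after → no.
Total: 3.

3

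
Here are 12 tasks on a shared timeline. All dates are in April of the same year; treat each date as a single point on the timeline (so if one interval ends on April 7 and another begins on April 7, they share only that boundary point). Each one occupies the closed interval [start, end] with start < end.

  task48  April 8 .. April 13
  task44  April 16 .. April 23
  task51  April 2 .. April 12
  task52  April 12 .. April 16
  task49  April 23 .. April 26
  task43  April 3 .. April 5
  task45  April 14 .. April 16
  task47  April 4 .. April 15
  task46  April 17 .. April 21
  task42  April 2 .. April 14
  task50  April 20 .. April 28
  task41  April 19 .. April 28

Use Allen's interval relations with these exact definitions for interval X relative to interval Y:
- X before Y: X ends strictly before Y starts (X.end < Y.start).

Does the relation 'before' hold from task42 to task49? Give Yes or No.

task42 = [April 2, April 14], task49 = [April 23, April 26].
Actual relation of task42 to task49: before.
Asked whether 'before' holds → Yes.

Yes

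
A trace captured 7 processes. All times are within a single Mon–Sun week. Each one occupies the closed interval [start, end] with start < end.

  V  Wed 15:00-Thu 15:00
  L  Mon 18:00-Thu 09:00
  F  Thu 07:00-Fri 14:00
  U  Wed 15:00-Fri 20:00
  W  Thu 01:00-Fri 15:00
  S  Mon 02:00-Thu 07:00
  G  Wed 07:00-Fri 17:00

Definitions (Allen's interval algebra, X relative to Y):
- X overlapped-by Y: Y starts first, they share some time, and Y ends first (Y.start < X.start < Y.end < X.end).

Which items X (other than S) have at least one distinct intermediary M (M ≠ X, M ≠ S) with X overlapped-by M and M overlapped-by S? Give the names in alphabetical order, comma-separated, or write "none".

Target S = [Mon 02:00, Thu 07:00].
Intermediaries M with M overlapped-by S: G, L, U, V, W.
Via G — items with X overlapped-by G: U.
Via L — items with X overlapped-by L: F, G, U, V, W.
Via U — items with X overlapped-by U: none.
Via V — items with X overlapped-by V: F, W.
Via W — items with X overlapped-by W: none.
Union: F, G, U, V, W.

F, G, U, V, W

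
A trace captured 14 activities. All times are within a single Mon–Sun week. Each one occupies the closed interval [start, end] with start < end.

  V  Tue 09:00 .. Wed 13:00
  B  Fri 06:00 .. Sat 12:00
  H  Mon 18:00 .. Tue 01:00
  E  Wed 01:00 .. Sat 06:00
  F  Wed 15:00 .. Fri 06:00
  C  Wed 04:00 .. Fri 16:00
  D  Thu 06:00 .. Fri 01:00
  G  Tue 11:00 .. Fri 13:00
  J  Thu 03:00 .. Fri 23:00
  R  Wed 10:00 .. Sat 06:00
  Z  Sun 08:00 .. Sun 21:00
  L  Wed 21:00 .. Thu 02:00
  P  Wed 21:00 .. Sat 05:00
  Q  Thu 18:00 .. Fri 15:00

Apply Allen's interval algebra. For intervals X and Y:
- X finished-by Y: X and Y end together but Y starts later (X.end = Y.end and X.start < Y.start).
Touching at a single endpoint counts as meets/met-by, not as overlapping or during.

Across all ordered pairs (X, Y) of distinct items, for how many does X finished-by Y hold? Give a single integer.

Checking all 182 ordered pairs for relation 'finished-by'; matching pairs in alphabetical order:
(E, R): E finished-by R ✓
Count: 1.

1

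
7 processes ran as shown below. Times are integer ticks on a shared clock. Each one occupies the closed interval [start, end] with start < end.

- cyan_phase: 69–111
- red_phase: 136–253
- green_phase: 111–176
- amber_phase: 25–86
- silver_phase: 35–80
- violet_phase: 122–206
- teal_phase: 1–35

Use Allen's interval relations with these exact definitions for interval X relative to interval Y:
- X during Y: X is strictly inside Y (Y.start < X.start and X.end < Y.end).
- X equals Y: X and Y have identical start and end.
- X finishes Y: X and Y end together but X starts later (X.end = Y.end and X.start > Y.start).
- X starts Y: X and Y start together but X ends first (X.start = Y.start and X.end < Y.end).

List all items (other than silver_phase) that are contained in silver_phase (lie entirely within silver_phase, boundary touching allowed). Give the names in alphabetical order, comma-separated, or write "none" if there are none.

none

Target silver_phase = [35, 80].
amber_phase [25, 86] → contains → no.
cyan_phase [69, 111] → overlapped-by → no.
green_phase [111, 176] → after → no.
red_phase [136, 253] → after → no.
teal_phase [1, 35] → meets → no.
violet_phase [122, 206] → after → no.
Result: none.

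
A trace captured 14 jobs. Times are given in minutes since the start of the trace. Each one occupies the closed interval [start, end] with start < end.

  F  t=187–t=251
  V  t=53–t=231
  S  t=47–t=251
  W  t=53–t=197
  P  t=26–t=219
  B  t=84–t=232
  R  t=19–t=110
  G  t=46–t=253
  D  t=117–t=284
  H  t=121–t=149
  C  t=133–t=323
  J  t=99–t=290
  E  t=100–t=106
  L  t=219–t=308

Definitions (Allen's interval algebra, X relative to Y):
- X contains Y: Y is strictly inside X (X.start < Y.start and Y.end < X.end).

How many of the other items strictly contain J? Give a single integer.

Target J = [t=99, t=290].
B [t=84, t=232] → overlaps → no.
C [t=133, t=323] → overlapped-by → no.
D [t=117, t=284] → during → no.
E [t=100, t=106] → during → no.
F [t=187, t=251] → during → no.
G [t=46, t=253] → overlaps → no.
H [t=121, t=149] → during → no.
L [t=219, t=308] → overlapped-by → no.
P [t=26, t=219] → overlaps → no.
R [t=19, t=110] → overlaps → no.
S [t=47, t=251] → overlaps → no.
V [t=53, t=231] → overlaps → no.
W [t=53, t=197] → overlaps → no.
Total: 0.

0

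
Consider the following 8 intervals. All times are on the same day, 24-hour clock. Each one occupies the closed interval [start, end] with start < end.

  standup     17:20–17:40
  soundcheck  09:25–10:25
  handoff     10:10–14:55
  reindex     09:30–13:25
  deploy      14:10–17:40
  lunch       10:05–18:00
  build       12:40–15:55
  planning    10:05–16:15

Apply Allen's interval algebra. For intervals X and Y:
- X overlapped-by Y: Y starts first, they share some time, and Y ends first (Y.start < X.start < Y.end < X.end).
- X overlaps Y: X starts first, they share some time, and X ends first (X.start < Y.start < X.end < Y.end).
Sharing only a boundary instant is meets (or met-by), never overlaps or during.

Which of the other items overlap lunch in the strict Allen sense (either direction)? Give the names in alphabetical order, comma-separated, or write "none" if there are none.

Target lunch = [10:05, 18:00].
build [12:40, 15:55] → during → no.
deploy [14:10, 17:40] → during → no.
handoff [10:10, 14:55] → during → no.
planning [10:05, 16:15] → starts → no.
reindex [09:30, 13:25] → overlaps → yes.
soundcheck [09:25, 10:25] → overlaps → yes.
standup [17:20, 17:40] → during → no.
Result: reindex, soundcheck.

reindex, soundcheck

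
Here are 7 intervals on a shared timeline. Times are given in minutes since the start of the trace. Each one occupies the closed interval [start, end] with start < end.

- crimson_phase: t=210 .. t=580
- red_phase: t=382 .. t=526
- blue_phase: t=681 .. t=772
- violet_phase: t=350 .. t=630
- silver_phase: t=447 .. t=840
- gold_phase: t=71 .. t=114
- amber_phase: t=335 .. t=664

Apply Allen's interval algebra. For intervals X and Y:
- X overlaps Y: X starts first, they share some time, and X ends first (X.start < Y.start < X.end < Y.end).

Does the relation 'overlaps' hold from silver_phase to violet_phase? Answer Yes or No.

No

silver_phase = [t=447, t=840], violet_phase = [t=350, t=630].
Actual relation of silver_phase to violet_phase: overlapped-by.
Asked whether 'overlaps' holds → No.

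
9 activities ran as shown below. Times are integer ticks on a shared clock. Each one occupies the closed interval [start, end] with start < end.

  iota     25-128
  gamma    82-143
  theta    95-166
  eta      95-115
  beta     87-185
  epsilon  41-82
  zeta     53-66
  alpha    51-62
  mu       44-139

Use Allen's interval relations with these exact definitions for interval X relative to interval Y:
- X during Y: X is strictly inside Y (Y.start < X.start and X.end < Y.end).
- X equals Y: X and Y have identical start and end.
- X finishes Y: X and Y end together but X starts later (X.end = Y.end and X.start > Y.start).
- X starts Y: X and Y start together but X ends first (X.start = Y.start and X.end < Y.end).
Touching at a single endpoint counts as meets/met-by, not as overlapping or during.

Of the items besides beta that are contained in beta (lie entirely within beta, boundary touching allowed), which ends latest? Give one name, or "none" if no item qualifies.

theta

Target beta = [87, 185].
alpha [51, 62] → before → excluded.
epsilon [41, 82] → before → excluded.
eta [95, 115] → during → candidate.
gamma [82, 143] → overlaps → excluded.
iota [25, 128] → overlaps → excluded.
mu [44, 139] → overlaps → excluded.
theta [95, 166] → during → candidate.
zeta [53, 66] → before → excluded.
Among candidates, latest end is 166 → theta.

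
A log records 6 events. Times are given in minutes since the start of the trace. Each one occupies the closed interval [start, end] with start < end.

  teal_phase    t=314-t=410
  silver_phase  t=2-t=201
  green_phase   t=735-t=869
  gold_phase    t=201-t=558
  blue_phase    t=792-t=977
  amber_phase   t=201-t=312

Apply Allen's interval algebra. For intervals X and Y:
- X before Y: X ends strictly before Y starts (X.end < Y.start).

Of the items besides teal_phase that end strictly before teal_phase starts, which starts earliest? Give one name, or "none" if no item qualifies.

Target teal_phase = [t=314, t=410].
amber_phase [t=201, t=312] → before → candidate.
blue_phase [t=792, t=977] → after → excluded.
gold_phase [t=201, t=558] → contains → excluded.
green_phase [t=735, t=869] → after → excluded.
silver_phase [t=2, t=201] → before → candidate.
Among candidates, earliest start is t=2 → silver_phase.

silver_phase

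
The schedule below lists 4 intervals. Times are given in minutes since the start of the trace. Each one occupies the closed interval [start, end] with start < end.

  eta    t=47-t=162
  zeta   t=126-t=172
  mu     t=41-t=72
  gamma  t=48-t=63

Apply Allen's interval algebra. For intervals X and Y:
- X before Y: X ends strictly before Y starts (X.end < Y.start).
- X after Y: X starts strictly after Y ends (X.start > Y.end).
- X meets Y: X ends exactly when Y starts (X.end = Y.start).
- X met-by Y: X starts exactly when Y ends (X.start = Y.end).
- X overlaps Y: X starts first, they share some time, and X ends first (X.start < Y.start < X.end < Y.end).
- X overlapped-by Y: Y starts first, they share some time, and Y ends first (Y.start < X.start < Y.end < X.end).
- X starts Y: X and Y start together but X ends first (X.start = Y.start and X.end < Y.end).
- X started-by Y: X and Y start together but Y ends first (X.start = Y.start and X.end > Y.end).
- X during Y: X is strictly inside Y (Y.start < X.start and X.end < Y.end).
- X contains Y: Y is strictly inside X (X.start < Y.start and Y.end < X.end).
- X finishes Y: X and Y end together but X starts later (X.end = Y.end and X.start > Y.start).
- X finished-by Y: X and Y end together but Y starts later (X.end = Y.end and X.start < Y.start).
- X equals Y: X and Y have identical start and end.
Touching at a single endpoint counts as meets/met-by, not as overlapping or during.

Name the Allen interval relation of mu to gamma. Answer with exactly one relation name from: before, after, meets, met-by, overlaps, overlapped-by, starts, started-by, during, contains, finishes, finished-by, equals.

mu = [t=41, t=72]; gamma = [t=48, t=63].
Compare endpoints: mu.start < gamma.start, mu.start < gamma.end, mu.end > gamma.start, mu.end > gamma.end.
That pattern is 'contains'.

contains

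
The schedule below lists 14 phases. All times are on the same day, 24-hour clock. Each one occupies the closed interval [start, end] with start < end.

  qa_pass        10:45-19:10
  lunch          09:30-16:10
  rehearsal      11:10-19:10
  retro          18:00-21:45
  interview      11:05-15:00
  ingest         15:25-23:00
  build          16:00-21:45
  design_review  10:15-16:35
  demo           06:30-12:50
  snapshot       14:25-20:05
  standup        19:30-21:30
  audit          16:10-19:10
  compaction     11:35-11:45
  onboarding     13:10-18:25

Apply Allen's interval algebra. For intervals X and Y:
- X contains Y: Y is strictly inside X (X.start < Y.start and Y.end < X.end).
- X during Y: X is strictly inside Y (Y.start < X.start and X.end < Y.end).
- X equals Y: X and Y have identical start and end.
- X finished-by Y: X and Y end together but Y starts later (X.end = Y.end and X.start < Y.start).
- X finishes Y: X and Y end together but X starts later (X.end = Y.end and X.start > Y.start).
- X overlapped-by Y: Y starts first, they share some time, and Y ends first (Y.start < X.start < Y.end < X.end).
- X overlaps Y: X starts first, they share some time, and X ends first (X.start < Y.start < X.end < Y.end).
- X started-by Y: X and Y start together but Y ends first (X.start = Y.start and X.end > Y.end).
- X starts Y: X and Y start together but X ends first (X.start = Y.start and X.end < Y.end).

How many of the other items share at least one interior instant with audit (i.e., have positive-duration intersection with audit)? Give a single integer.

Target audit = [16:10, 19:10].
build [16:00, 21:45] → contains → counts.
compaction [11:35, 11:45] → before → no.
demo [06:30, 12:50] → before → no.
design_review [10:15, 16:35] → overlaps → counts.
ingest [15:25, 23:00] → contains → counts.
interview [11:05, 15:00] → before → no.
lunch [09:30, 16:10] → meets → no.
onboarding [13:10, 18:25] → overlaps → counts.
qa_pass [10:45, 19:10] → finished-by → counts.
rehearsal [11:10, 19:10] → finished-by → counts.
retro [18:00, 21:45] → overlapped-by → counts.
snapshot [14:25, 20:05] → contains → counts.
standup [19:30, 21:30] → after → no.
Total: 8.

8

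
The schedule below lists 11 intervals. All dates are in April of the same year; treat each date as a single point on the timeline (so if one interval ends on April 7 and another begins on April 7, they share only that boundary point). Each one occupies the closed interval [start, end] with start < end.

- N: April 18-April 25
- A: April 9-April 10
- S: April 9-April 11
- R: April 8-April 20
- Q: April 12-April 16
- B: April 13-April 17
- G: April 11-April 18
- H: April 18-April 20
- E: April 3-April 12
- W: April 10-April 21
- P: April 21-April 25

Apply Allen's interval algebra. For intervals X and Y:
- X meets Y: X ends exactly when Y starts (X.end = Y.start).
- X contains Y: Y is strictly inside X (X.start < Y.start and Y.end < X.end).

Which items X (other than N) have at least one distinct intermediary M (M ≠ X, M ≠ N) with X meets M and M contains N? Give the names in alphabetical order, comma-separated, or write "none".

Target N = [April 18, April 25].
Intermediaries M with M contains N: none.
Union: none.

none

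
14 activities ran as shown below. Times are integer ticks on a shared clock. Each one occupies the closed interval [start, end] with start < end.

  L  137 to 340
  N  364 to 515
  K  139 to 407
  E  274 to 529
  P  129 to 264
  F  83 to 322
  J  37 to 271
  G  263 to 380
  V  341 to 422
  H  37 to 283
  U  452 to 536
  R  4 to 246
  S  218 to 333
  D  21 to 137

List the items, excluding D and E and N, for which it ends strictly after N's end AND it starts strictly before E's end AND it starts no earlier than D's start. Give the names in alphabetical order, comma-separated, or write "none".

Conditions: its end is strictly after N's end (X.end > 515) AND its start is strictly before E's end (X.start < 529) AND its start is no earlier than D's start (X.start >= 21).
F: end 322 > 515? ✗; start 83 < 529? ✓; start 83 >= 21? ✓ → no.
G: end 380 > 515? ✗; start 263 < 529? ✓; start 263 >= 21? ✓ → no.
H: end 283 > 515? ✗; start 37 < 529? ✓; start 37 >= 21? ✓ → no.
J: end 271 > 515? ✗; start 37 < 529? ✓; start 37 >= 21? ✓ → no.
K: end 407 > 515? ✗; start 139 < 529? ✓; start 139 >= 21? ✓ → no.
L: end 340 > 515? ✗; start 137 < 529? ✓; start 137 >= 21? ✓ → no.
P: end 264 > 515? ✗; start 129 < 529? ✓; start 129 >= 21? ✓ → no.
R: end 246 > 515? ✗; start 4 < 529? ✓; start 4 >= 21? ✗ → no.
S: end 333 > 515? ✗; start 218 < 529? ✓; start 218 >= 21? ✓ → no.
U: end 536 > 515? ✓; start 452 < 529? ✓; start 452 >= 21? ✓ → yes.
V: end 422 > 515? ✗; start 341 < 529? ✓; start 341 >= 21? ✓ → no.
Result: U.

U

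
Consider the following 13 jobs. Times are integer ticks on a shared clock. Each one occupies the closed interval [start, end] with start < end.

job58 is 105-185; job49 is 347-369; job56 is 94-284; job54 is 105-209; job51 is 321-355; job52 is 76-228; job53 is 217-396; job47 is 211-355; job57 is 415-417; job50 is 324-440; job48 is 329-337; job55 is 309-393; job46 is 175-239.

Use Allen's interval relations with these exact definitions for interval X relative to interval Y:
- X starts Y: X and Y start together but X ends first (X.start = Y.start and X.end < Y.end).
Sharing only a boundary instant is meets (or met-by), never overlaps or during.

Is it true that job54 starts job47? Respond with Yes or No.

No

job54 = [105, 209], job47 = [211, 355].
Actual relation of job54 to job47: before.
Asked whether 'starts' holds → No.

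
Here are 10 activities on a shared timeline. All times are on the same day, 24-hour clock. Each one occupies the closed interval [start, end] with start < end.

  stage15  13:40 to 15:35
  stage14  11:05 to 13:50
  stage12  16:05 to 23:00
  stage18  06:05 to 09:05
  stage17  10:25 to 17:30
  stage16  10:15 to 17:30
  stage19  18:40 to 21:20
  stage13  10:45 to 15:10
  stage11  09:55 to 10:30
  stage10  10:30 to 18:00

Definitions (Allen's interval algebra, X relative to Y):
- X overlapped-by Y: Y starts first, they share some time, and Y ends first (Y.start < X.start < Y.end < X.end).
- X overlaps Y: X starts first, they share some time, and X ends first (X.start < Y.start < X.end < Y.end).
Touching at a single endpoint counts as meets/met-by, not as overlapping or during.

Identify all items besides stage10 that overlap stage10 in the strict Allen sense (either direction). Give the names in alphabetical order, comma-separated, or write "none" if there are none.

Target stage10 = [10:30, 18:00].
stage11 [09:55, 10:30] → meets → no.
stage12 [16:05, 23:00] → overlapped-by → yes.
stage13 [10:45, 15:10] → during → no.
stage14 [11:05, 13:50] → during → no.
stage15 [13:40, 15:35] → during → no.
stage16 [10:15, 17:30] → overlaps → yes.
stage17 [10:25, 17:30] → overlaps → yes.
stage18 [06:05, 09:05] → before → no.
stage19 [18:40, 21:20] → after → no.
Result: stage12, stage16, stage17.

stage12, stage16, stage17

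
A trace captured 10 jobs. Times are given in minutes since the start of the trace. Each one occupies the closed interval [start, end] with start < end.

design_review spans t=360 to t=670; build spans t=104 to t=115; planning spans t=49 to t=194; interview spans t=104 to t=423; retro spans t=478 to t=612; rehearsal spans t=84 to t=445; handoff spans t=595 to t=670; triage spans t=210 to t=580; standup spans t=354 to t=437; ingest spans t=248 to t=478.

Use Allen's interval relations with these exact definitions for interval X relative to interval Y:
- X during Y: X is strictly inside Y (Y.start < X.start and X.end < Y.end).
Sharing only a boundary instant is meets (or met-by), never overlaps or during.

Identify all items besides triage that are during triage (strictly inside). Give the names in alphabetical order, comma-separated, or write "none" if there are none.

Target triage = [t=210, t=580].
build [t=104, t=115] → before → no.
design_review [t=360, t=670] → overlapped-by → no.
handoff [t=595, t=670] → after → no.
ingest [t=248, t=478] → during → yes.
interview [t=104, t=423] → overlaps → no.
planning [t=49, t=194] → before → no.
rehearsal [t=84, t=445] → overlaps → no.
retro [t=478, t=612] → overlapped-by → no.
standup [t=354, t=437] → during → yes.
Result: ingest, standup.

ingest, standup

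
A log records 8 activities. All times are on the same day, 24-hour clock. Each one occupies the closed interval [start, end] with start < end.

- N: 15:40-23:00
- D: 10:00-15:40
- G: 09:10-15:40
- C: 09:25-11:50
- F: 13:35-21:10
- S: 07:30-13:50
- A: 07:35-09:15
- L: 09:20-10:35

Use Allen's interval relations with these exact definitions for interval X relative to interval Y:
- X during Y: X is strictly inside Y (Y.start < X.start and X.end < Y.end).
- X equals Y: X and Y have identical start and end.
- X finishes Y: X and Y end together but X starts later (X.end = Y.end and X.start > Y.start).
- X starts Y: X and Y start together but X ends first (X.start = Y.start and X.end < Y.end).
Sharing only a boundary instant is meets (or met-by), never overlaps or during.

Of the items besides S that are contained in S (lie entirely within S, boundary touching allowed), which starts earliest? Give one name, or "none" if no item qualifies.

A

Target S = [07:30, 13:50].
A [07:35, 09:15] → during → candidate.
C [09:25, 11:50] → during → candidate.
D [10:00, 15:40] → overlapped-by → excluded.
F [13:35, 21:10] → overlapped-by → excluded.
G [09:10, 15:40] → overlapped-by → excluded.
L [09:20, 10:35] → during → candidate.
N [15:40, 23:00] → after → excluded.
Among candidates, earliest start is 07:35 → A.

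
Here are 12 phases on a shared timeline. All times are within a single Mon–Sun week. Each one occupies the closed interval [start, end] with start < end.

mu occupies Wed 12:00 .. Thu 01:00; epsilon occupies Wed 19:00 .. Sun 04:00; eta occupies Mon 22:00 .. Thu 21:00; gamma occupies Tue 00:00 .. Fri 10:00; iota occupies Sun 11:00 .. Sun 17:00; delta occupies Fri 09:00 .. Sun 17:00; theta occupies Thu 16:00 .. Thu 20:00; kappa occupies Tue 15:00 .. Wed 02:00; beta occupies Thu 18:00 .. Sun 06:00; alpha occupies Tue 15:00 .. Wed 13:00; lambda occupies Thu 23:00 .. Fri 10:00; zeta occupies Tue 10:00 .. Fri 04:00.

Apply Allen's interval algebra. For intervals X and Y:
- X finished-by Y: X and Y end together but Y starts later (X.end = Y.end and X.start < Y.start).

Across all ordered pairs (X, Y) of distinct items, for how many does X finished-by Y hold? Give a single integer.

Checking all 132 ordered pairs for relation 'finished-by'; matching pairs in alphabetical order:
(delta, iota): delta finished-by iota ✓
(gamma, lambda): gamma finished-by lambda ✓
Count: 2.

2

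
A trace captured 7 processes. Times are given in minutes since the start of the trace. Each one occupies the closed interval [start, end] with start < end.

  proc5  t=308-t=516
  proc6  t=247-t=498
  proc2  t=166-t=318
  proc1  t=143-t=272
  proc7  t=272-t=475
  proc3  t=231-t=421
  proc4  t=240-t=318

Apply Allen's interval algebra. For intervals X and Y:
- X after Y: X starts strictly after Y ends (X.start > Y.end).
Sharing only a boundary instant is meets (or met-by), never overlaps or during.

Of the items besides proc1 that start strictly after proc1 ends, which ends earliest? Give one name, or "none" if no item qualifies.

Target proc1 = [t=143, t=272].
proc2 [t=166, t=318] → overlapped-by → excluded.
proc3 [t=231, t=421] → overlapped-by → excluded.
proc4 [t=240, t=318] → overlapped-by → excluded.
proc5 [t=308, t=516] → after → candidate.
proc6 [t=247, t=498] → overlapped-by → excluded.
proc7 [t=272, t=475] → met-by → excluded.
Among candidates, earliest end is t=516 → proc5.

proc5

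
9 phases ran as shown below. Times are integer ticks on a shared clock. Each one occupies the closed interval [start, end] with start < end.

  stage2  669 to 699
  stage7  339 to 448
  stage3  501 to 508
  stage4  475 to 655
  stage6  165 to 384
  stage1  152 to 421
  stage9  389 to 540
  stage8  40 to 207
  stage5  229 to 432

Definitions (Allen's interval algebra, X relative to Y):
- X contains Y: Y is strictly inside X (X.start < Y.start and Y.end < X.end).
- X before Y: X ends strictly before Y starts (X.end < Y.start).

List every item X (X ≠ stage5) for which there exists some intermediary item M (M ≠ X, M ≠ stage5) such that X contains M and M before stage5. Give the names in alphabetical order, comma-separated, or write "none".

Target stage5 = [229, 432].
Intermediaries M with M before stage5: stage8.
Via stage8 — items with X contains stage8: none.
Union: none.

none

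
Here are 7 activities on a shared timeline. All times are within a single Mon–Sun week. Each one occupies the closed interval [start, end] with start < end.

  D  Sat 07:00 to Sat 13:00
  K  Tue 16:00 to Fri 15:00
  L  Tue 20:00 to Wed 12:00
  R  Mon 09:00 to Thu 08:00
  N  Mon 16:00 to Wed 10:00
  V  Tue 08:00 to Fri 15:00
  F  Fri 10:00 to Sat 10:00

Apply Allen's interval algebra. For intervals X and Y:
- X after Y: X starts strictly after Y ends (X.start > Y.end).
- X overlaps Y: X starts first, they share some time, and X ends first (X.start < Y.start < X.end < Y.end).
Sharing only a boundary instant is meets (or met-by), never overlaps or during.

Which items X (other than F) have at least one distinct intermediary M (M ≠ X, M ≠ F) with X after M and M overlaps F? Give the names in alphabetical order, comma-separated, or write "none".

Target F = [Fri 10:00, Sat 10:00].
Intermediaries M with M overlaps F: K, V.
Via K — items with X after K: D.
Via V — items with X after V: D.
Union: D.

D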